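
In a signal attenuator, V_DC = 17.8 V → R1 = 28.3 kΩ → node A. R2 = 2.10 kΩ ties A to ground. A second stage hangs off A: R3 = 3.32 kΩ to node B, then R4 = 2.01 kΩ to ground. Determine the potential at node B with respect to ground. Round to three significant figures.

V_B ≈ 0.339 V

Node A sees R2 in parallel with the series input of stage 2, R3 + R4 = 5.330 kΩ.
Effective lower resistance at A: R2 ‖ 5.330 = 1.506 kΩ.
First divider: V_A = V_DC · 1.506/(28.3 + 1.506) = 0.8996 V.
Then the unloaded second divider: V_B = V_A × R4/(R3+R4) = 0.8996 × 0.3771 = 0.3393 V.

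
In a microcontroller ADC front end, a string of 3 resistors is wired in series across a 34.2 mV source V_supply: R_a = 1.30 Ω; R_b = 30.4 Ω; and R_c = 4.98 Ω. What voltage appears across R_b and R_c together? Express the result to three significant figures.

Total series resistance ΣR = 1.30 + 30.4 + 4.98 = 36.68 Ω.
R_{R_b..R_c} = 30.4 + 4.98 = 35.38 Ω.
Voltage divider: V = V_supply · (35.38 / 36.68) = 34.2 × 0.9646 = 32.99 mV.

V ≈ 33.0 mV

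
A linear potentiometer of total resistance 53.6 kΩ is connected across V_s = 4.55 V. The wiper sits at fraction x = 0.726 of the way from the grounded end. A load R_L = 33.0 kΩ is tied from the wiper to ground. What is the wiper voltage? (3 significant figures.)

V_out ≈ 2.50 V

The pot divides into 14.69 kΩ above the wiper and 38.91 kΩ below.
R_L loads the lower segment: effective lower R = 17.86 kΩ.
V_out = 4.55 × 17.86/(14.69 + 17.86) = 2.497 V.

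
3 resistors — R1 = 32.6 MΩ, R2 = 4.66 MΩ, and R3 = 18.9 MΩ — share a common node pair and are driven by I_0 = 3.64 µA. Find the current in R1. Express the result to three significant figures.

Total conductance ΣG = 1/32.6 + 1/4.66 + 1/18.9 = 0.2982 (units of 1/MΩ).
Current divider: I(R1) = I_0 · G_k/ΣG = 3.64 × (0.03067/0.2982) = 3.64 × 0.1029 = 0.3745 µA.

I ≈ 0.374 µA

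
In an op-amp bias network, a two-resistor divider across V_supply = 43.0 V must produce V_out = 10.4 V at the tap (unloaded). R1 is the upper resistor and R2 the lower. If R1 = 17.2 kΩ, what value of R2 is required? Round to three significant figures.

V_out/V_supply = R2/(R1+R2) = 0.2419.
R2 = R1 · 0.2419/(1 − 0.2419) = 5.487 kΩ.

R2 ≈ 5.49 kΩ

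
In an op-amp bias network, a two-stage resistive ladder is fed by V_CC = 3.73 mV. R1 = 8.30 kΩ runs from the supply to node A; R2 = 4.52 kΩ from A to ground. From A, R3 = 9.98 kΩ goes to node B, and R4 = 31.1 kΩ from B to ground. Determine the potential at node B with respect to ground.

Looking into the second stage from A: R3 + R4 = 41.08 kΩ appears in parallel with R2.
Effective lower resistance at A: R2 ‖ 41.08 = 4.072 kΩ.
V_A = 3.73 × 4.072/(8.30 + 4.072) = 1.228 mV.
Stage 2 is unloaded, so V_B = V_A · R4/(R3+R4) = 1.228 × 31.1/41.08 = 0.9294 mV.

V_B ≈ 0.929 mV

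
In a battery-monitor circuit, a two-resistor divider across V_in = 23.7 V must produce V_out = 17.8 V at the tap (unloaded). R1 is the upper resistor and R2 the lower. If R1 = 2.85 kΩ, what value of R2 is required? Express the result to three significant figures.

R2 ≈ 8.60 kΩ

The divider ratio is R2/(R1+R2) = 17.8/23.7 = 0.7511.
R2 = R1 · 0.7511/(1 − 0.7511) = 8.598 kΩ.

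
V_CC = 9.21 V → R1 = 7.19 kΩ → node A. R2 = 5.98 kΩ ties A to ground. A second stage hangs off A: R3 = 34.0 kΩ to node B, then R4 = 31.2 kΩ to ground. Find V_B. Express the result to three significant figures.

The second stage (R3 + R4 = 65.20 kΩ) loads node A in parallel with R2.
Effective lower resistance at A: R2 ‖ 65.20 = 5.478 kΩ.
V_A = 9.21 × 5.478/(7.19 + 5.478) = 3.983 V.
V_B = V_A × 0.4785 = 1.906 V.

V_B ≈ 1.91 V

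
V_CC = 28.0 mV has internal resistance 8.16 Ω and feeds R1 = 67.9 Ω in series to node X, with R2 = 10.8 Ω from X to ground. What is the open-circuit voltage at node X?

V_th ≈ 3.48 mV

R1' = 8.16 + 67.9 = 76.06 Ω (source resistance + R1).
Open-circuit (no load on X): V_th = V_CC · R2/(R1' + R2) = 28.0 × 10.8/(76.06 + 10.8) = 3.481 mV.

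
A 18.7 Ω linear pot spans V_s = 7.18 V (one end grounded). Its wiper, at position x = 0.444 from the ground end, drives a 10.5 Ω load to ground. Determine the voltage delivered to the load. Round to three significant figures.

V_out ≈ 2.21 V

Lower segment x·R_p = 8.303 Ω; upper segment (1−x)·R_p = 10.40 Ω.
Lower segment in parallel with the load: 8.303 ‖ 10.5 = 4.637 Ω.
V_out = 7.18 × 4.637/(10.40 + 4.637) = 2.214 V.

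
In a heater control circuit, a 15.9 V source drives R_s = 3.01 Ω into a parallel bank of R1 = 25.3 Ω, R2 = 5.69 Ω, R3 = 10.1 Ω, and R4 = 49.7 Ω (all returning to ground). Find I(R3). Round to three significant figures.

I ≈ 0.785 A

Equivalent of the parallel group: R_p = 2.990 Ω.
Node voltage V_A = V_supply · R_p/(R_s + R_p) = 15.9 × 0.4984 = 7.924 V.
I(R3) = V_A / R3 = 7.924/10.1 = 0.7846 A.
(Check via current divider: I_total = 2.650 A; share G_k/ΣG = 0.2961 → same result.)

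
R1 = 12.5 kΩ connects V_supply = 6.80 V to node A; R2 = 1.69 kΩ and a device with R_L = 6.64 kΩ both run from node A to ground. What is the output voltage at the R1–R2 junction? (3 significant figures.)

The load sits in parallel with R2, giving an effective lower resistance R2' = R2·R_L/(R2+R_L) = 1.347 kΩ.
Now apply the divider: V_out = 6.80 × 0.09729 = 0.6615 V.

V_out ≈ 0.662 V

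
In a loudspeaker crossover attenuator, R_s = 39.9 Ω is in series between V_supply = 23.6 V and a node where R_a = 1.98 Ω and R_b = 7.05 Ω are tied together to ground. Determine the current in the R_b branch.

Combine the parallel branches: R_p = (1/1.98 + 1/7.05)⁻¹ = 1.546 Ω.
V_A = 23.6 × 1.546/41.45 = 0.8802 V.
Branch current I = V_A/R_b = 0.8802/7.05 = 0.1249 A.

I ≈ 0.125 A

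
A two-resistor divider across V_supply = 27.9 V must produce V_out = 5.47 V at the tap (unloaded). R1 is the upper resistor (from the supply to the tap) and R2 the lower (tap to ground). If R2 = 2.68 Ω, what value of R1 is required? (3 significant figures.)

R1 ≈ 11.0 Ω

Required fraction k = V_out/V_supply = 0.1961.
R1 = R2·(1/k − 1) = 2.68 × 4.101 = 10.99 Ω.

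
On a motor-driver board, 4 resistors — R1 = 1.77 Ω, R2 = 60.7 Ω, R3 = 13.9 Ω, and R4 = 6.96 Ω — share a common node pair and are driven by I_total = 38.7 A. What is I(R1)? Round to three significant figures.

I ≈ 27.4 A

Conductances: ΣG = 1/1.77 + 1/60.7 + 1/13.9 + 1/6.96 = 0.7971 (1/Ω).
R1 takes the fraction G_k/ΣG = 0.5650/0.7971 = 0.7088, so I = 38.7 × 0.7088 = 27.43 A.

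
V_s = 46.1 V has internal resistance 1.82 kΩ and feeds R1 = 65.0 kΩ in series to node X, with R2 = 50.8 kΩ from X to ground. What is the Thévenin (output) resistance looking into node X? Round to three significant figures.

R1' = 1.82 + 65.0 = 66.82 kΩ (source resistance + R1).
Looking into X with the source shorted: R_th = R1'·R2/(R1'+R2) = 66.82 × 50.8/117.6 = 28.86 kΩ.

R_th ≈ 28.9 kΩ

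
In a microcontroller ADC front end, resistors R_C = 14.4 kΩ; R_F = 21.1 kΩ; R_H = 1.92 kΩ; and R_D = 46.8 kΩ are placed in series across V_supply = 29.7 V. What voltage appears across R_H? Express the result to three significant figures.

V ≈ 0.677 V

Series total: ΣR = 14.4 + 21.1 + 1.92 + 46.8 = 84.22 kΩ.
V = V_supply · R/ΣR = 29.7 × 0.02280 = 0.6771 V.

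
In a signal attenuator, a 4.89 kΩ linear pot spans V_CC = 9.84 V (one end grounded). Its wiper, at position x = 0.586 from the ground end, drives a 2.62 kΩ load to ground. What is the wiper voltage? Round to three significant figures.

V_out ≈ 3.97 V

Lower segment x·R_p = 2.866 kΩ; upper segment (1−x)·R_p = 2.024 kΩ.
Lower segment in parallel with the load: 2.866 ‖ 2.62 = 1.369 kΩ.
V_out = 9.84 × 1.369/(2.024 + 1.369) = 3.969 V.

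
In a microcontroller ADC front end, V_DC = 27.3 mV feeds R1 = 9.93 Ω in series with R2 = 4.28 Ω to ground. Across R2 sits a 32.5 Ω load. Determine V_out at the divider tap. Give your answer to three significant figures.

V_out ≈ 7.53 mV

The load sits in parallel with R2, giving an effective lower resistance R2' = R2·R_L/(R2+R_L) = 3.782 Ω.
Now apply the divider: V_out = 27.3 × 0.2758 = 7.530 mV.
(Unloaded it would be 8.22 mV; the load pulls it down.)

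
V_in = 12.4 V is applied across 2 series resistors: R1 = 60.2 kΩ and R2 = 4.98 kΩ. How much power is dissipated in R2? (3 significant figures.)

ΣR = 65.18 kΩ → I = 12.4/65.18 = 0.1902 mA.
V(R2) = I·R = 0.9474 V; P = V·I = 0.9474 × 0.1902 = 0.1802 mW.

P ≈ 0.180 mW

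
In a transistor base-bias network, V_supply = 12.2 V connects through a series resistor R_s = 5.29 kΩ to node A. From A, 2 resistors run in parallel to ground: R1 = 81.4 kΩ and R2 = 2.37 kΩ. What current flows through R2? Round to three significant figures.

I ≈ 1.56 mA

Equivalent of the parallel group: R_p = 2.303 kΩ.
V_A by voltage divider: V_A = 12.2 × 2.303/(5.29 + 2.303) = 3.700 V.
I(R2) = V_A / R2 = 3.700/2.37 = 1.561 mA.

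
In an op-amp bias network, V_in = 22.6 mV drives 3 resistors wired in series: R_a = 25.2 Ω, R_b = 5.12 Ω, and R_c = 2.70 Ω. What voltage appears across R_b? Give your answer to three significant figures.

V ≈ 3.50 mV

Series total: ΣR = 25.2 + 5.12 + 2.70 = 33.02 Ω.
Voltage divider: V = V_in · (5.120 / 33.02) = 22.6 × 0.1551 = 3.504 mV.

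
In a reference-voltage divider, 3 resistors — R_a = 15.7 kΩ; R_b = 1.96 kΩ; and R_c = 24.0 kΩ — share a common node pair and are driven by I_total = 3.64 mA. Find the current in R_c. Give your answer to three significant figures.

Total conductance ΣG = 1/15.7 + 1/1.96 + 1/24.0 = 0.6156 (units of 1/kΩ).
R_c takes the fraction G_k/ΣG = 0.04167/0.6156 = 0.06769, so I = 3.64 × 0.06769 = 0.2464 mA.

I ≈ 0.246 mA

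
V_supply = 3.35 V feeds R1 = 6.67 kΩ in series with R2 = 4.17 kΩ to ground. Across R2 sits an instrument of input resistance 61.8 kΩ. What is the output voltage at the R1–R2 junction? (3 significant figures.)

The load sits in parallel with R2, giving an effective lower resistance R2' = R2·R_L/(R2+R_L) = 3.906 kΩ.
Voltage divider with the loaded lower leg: V_out = 3.35 × 3.906/(6.67 + 3.906) = 3.35 × 0.3694 = 1.237 V.

V_out ≈ 1.24 V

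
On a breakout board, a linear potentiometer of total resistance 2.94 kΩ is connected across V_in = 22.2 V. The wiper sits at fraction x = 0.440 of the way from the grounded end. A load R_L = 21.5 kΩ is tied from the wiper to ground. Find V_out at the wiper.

V_out ≈ 9.45 V

Split the track: R_lower = x·R_p = 1.294 kΩ, R_upper = (1−x)·R_p = 1.646 kΩ.
Lower segment in parallel with the load: 1.294 ‖ 21.5 = 1.220 kΩ.
Loaded-divider output: V_out = 22.2 × 0.4257 = 9.450 V.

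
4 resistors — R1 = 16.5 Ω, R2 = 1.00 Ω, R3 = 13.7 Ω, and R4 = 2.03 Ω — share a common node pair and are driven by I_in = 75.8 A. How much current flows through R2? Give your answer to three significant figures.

Total conductance ΣG = 1/16.5 + 1/1.00 + 1/13.7 + 1/2.03 = 1.626 (units of 1/Ω).
By the current-divider rule, I = I_in · G_k/ΣG = 75.8 × 0.6149 = 46.61 A.

I ≈ 46.6 A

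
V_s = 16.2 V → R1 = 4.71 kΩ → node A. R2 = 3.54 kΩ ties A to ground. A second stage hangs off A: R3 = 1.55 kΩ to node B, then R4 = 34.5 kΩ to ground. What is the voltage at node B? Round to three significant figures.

Node A sees R2 in parallel with the series input of stage 2, R3 + R4 = 36.05 kΩ.
R2 ‖ (R3+R4) = 3.223 kΩ.
First divider: V_A = V_s · 3.223/(4.71 + 3.223) = 6.582 V.
Then the unloaded second divider: V_B = V_A × R4/(R3+R4) = 6.582 × 0.9570 = 6.299 V.

V_B ≈ 6.30 V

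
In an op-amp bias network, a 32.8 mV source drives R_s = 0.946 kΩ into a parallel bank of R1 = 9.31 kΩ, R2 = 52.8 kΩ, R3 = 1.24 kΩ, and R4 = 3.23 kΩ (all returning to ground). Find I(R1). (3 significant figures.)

Parallel bank: R_p = 1/(1/9.31 + 1/52.8 + 1/1.24 + 1/3.23) = 0.8049 kΩ.
V_A = 32.8 × 0.8049/1.751 = 15.08 mV.
Branch current I = V_A/R1 = 15.08/9.31 = 1.620 µA.
(Check via current divider: I_total = 18.73 µA; share G_k/ΣG = 0.08645 → same result.)

I ≈ 1.62 µA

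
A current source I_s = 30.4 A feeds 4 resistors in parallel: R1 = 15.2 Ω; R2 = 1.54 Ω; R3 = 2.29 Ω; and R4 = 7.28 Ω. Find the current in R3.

ΣG = 1/15.2 + 1/1.54 + 1/2.29 + 1/7.28 = 1.289.
R3 takes the fraction G_k/ΣG = 0.4367/1.289 = 0.3387, so I = 30.4 × 0.3387 = 10.30 A.

I ≈ 10.3 A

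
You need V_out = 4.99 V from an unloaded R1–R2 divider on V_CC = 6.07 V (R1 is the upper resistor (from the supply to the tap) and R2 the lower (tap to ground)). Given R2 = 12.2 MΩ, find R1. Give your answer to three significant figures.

R1 ≈ 2.64 MΩ

Required fraction k = V_out/V_CC = 0.8221.
So R1 = R2 · (V_CC/V_out − 1) = 12.2 × (6.07/4.99 − 1) = 12.2 × 0.2164 = 2.640 MΩ.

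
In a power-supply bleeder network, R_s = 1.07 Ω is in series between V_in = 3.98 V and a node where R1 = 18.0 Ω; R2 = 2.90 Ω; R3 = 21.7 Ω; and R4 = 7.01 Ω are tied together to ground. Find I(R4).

I ≈ 0.348 A

Equivalent of the parallel group: R_p = 1.697 Ω.
V_A by voltage divider: V_A = 3.98 × 1.697/(1.07 + 1.697) = 2.441 V.
I(R4) = V_A / R4 = 2.441/7.01 = 0.3482 A.
(Equivalently: I_total = 1.438 A, then current-divider fraction G_k/ΣG = 0.2421.)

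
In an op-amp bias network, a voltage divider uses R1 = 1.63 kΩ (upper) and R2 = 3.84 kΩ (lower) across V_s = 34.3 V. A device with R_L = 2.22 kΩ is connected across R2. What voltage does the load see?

The load sits in parallel with R2, giving an effective lower resistance R2' = R2·R_L/(R2+R_L) = 1.407 kΩ.
Now apply the divider: V_out = 34.3 × 0.4632 = 15.89 V.

V_out ≈ 15.9 V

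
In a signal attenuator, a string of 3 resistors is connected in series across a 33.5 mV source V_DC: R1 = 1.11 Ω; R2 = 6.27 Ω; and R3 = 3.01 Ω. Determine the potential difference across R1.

Total series resistance ΣR = 1.11 + 6.27 + 3.01 = 10.39 Ω.
By the voltage-divider rule, V = 33.5 × 1.110/10.39 = 3.579 mV.

V ≈ 3.58 mV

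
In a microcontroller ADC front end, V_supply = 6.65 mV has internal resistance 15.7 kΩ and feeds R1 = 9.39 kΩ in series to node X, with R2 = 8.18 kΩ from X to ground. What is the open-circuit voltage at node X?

R1' = 15.7 + 9.39 = 25.09 kΩ (source resistance + R1).
Open-circuit (no load on X): V_th = V_supply · R2/(R1' + R2) = 6.65 × 8.18/(25.09 + 8.18) = 1.635 mV.

V_th ≈ 1.64 mV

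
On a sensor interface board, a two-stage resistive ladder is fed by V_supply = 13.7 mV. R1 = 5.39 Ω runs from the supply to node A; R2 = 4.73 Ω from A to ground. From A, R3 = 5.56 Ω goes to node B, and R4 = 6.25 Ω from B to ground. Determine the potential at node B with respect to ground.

V_B ≈ 2.79 mV

Looking into the second stage from A: R3 + R4 = 11.81 Ω appears in parallel with R2.
R2 ‖ (R3+R4) = 3.377 Ω.
First divider: V_A = V_supply · 3.377/(5.39 + 3.377) = 5.277 mV.
V_B = V_A × 0.5292 = 2.793 mV.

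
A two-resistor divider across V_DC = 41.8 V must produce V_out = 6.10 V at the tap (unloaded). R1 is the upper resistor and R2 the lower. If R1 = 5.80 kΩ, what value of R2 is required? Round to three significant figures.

Required fraction k = V_out/V_DC = 0.1459.
R2 = R1 · 0.1459/(1 − 0.1459) = 0.9910 kΩ.

R2 ≈ 0.991 kΩ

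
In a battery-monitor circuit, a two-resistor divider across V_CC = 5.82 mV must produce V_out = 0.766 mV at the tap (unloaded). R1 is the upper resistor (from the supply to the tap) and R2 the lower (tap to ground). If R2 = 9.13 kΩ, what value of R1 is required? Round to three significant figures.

R1 ≈ 60.2 kΩ

Required fraction k = V_out/V_CC = 0.1316.
So R1 = R2 · (V_CC/V_out − 1) = 9.13 × (5.82/0.766 − 1) = 9.13 × 6.598 = 60.24 kΩ.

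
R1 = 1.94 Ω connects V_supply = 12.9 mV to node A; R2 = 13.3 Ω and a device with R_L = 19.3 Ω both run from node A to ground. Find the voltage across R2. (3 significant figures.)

V_out ≈ 10.3 mV

The load sits in parallel with R2, giving an effective lower resistance R2' = R2·R_L/(R2+R_L) = 7.874 Ω.
Now apply the divider: V_out = 12.9 × 0.8023 = 10.35 mV.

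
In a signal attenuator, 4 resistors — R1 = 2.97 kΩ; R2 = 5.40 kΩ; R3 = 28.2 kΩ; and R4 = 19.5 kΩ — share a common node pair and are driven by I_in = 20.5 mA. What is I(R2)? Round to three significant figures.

I ≈ 6.24 mA

Total conductance ΣG = 1/2.97 + 1/5.40 + 1/28.2 + 1/19.5 = 0.6086 (units of 1/kΩ).
R2 takes the fraction G_k/ΣG = 0.1852/0.6086 = 0.3043, so I = 20.5 × 0.3043 = 6.237 mA.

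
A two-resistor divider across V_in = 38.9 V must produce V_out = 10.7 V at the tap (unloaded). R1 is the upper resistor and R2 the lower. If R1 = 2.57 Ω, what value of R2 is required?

The divider ratio is R2/(R1+R2) = 10.7/38.9 = 0.2751.
Rearranging, R2 = R1·k/(1−k) = 2.57 × 0.3794 = 0.9751 Ω.

R2 ≈ 0.975 Ω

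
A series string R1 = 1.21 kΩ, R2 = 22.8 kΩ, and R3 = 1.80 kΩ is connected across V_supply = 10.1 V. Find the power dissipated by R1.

P ≈ 0.185 mW

Series current I = V_supply/ΣR = 10.1/25.81 = 0.3913 mA.
V(R1) = I·R = 0.4735 V; P = V·I = 0.4735 × 0.3913 = 0.1853 mW.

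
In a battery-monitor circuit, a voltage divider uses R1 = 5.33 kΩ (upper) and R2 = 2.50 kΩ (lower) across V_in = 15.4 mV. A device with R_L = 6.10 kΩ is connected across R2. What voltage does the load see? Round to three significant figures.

R2 ‖ R_L = (2.50 × 6.10)/(2.50 + 6.10) = 1.773 kΩ.
Now apply the divider: V_out = 15.4 × 0.2496 = 3.844 mV.

V_out ≈ 3.84 mV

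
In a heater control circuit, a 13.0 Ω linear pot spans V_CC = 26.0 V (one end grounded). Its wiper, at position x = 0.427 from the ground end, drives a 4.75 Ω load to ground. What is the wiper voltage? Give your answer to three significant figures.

V_out ≈ 6.65 V

Lower segment x·R_p = 5.551 Ω; upper segment (1−x)·R_p = 7.449 Ω.
R_L loads the lower segment: effective lower R = 2.560 Ω.
Loaded-divider output: V_out = 26.0 × 0.2557 = 6.649 V.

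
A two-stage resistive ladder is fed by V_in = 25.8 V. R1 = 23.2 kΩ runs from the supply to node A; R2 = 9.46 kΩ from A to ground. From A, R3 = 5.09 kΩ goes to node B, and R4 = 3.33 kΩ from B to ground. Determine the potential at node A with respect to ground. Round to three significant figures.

V_A ≈ 4.16 V

The second stage (R3 + R4 = 8.420 kΩ) loads node A in parallel with R2.
R2 ‖ (R3+R4) = 4.455 kΩ.
So V_A = 25.8 × 0.1611 = 4.156 V.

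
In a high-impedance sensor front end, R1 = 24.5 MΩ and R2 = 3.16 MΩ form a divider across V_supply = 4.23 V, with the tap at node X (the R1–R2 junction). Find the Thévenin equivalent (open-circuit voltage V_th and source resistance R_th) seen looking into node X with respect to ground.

Open-circuit (no load on X): V_th = V_supply · R2/(R1 + R2) = 4.23 × 3.16/(24.50 + 3.16) = 0.4833 V.
Looking into X with the source shorted: R_th = R1·R2/(R1+R2) = 24.50 × 3.16/27.66 = 2.799 MΩ.

V_th ≈ 0.483 V, R_th ≈ 2.80 MΩ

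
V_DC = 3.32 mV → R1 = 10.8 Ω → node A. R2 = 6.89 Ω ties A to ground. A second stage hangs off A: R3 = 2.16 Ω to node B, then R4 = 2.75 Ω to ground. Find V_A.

Looking into the second stage from A: R3 + R4 = 4.910 Ω appears in parallel with R2.
Effective lower resistance at A: R2 ‖ 4.910 = 2.867 Ω.
V_A = 3.32 × 2.867/(10.8 + 2.867) = 0.6964 mV.

V_A ≈ 0.696 mV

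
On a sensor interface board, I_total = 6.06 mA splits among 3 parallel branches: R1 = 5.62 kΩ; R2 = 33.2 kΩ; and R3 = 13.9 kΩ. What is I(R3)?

Total conductance ΣG = 1/5.62 + 1/33.2 + 1/13.9 = 0.2800 (units of 1/kΩ).
By the current-divider rule, I = I_total · G_k/ΣG = 6.06 × 0.2569 = 1.557 mA.

I ≈ 1.56 mA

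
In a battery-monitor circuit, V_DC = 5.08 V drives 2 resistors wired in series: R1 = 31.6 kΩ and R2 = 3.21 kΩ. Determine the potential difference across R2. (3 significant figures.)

V ≈ 0.468 V

ΣR = 31.6 + 3.21 = 34.81 kΩ.
Voltage divider: V = V_DC · (3.210 / 34.81) = 5.08 × 0.09221 = 0.4685 V.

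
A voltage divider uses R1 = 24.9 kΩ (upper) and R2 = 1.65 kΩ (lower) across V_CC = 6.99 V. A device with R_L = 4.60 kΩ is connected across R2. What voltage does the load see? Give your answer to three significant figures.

R2 ‖ R_L = (1.65 × 4.60)/(1.65 + 4.60) = 1.214 kΩ.
Voltage divider with the loaded lower leg: V_out = 6.99 × 1.214/(24.9 + 1.214) = 6.99 × 0.04650 = 0.3251 V.
(Unloaded it would be 0.434 V; the load pulls it down.)

V_out ≈ 0.325 V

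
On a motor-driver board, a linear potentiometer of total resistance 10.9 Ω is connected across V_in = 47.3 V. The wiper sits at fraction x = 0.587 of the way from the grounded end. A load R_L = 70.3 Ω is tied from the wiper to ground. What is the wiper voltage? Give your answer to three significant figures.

Lower segment x·R_p = 6.398 Ω; upper segment (1−x)·R_p = 4.502 Ω.
Lower segment in parallel with the load: 6.398 ‖ 70.3 = 5.865 Ω.
V_out = 47.3 × 5.865/(4.502 + 5.865) = 26.76 V.

V_out ≈ 26.8 V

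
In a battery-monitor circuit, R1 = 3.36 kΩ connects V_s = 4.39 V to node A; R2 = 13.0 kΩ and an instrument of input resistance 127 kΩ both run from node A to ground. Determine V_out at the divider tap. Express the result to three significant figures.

V_out ≈ 3.42 V

First combine the lower leg with the load: R2 ‖ R_L = 11.79 kΩ.
Voltage divider with the loaded lower leg: V_out = 4.39 × 11.79/(3.36 + 11.79) = 4.39 × 0.7783 = 3.417 V.
(Unloaded it would be 3.49 V; the load pulls it down.)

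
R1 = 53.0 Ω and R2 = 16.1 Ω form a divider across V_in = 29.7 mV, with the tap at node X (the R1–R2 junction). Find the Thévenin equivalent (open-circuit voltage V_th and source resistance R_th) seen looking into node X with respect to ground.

V_th ≈ 6.92 mV, R_th ≈ 12.3 Ω

V_th is the unloaded tap voltage: V_in · R2/(R1+R2) = 29.7 × 0.2330 = 6.920 mV.
Zeroing V_in shorts the top of R1 to ground, so R_th = R1 ‖ R2 = 12.35 Ω.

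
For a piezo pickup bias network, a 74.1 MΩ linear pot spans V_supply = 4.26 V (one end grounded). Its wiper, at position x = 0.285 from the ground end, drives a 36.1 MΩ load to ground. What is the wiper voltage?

Split the track: R_lower = x·R_p = 21.12 MΩ, R_upper = (1−x)·R_p = 52.98 MΩ.
R_L loads the lower segment: effective lower R = 13.32 MΩ.
Loaded-divider output: V_out = 4.26 × 0.2009 = 0.8560 V.

V_out ≈ 0.856 V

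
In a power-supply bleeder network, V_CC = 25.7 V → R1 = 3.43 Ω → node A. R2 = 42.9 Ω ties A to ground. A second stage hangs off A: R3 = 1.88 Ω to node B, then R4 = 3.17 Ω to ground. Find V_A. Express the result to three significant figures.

V_A ≈ 14.6 V

The second stage (R3 + R4 = 5.050 Ω) loads node A in parallel with R2.
Effective lower resistance at A: R2 ‖ 5.050 = 4.518 Ω.
First divider: V_A = V_CC · 4.518/(3.43 + 4.518) = 14.61 V.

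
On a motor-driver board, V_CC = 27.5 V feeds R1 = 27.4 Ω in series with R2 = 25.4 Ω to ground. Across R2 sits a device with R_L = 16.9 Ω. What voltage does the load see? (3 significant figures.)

V_out ≈ 7.43 V

The load sits in parallel with R2, giving an effective lower resistance R2' = R2·R_L/(R2+R_L) = 10.15 Ω.
Then V_out = V_CC · R2'/(R1 + R2') = 27.5 × 10.15/37.55 = 7.432 V.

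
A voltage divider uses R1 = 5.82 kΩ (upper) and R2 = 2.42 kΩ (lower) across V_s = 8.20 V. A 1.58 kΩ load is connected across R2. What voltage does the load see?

The load sits in parallel with R2, giving an effective lower resistance R2' = R2·R_L/(R2+R_L) = 0.9559 kΩ.
Now apply the divider: V_out = 8.20 × 0.1411 = 1.157 V.
(Unloaded it would be 2.41 V; the load pulls it down.)

V_out ≈ 1.16 V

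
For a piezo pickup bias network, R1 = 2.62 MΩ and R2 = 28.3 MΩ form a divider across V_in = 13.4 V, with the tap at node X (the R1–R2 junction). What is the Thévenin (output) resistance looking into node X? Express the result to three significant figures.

R_th ≈ 2.40 MΩ

Zeroing V_in shorts the top of R1 to ground, so R_th = R1 ‖ R2 = 2.398 MΩ.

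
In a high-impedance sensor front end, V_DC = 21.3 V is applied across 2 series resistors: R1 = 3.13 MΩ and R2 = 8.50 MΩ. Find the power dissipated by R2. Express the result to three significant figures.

P ≈ 28.5 µW

ΣR = 11.63 MΩ → I = 21.3/11.63 = 1.831 µA.
P(R2) = I²·R2 = (1.831)² × 8.50 = 28.51 µW.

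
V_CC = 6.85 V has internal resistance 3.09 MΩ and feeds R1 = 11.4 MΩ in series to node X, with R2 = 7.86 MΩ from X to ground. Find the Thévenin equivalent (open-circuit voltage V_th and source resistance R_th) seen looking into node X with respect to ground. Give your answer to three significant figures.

R1' = 3.09 + 11.4 = 14.49 MΩ (source resistance + R1).
V_th is the unloaded tap voltage: V_CC · R2/(R1'+R2) = 6.85 × 0.3517 = 2.409 V.
Looking into X with the source shorted: R_th = R1'·R2/(R1'+R2) = 14.49 × 7.86/22.35 = 5.096 MΩ.

V_th ≈ 2.41 V, R_th ≈ 5.10 MΩ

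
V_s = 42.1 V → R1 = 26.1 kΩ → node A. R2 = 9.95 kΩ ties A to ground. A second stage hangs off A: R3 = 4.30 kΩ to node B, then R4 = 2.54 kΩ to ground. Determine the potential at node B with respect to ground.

V_B ≈ 2.10 V

Node A sees R2 in parallel with the series input of stage 2, R3 + R4 = 6.840 kΩ.
R2 ‖ (R3+R4) = 4.053 kΩ.
First divider: V_A = V_s · 4.053/(26.1 + 4.053) = 5.659 V.
Stage 2 is unloaded, so V_B = V_A · R4/(R3+R4) = 5.659 × 2.54/6.840 = 2.102 V.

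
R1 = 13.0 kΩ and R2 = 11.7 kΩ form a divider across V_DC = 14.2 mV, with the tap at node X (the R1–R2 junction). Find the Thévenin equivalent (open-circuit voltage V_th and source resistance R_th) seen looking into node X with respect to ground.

V_th ≈ 6.73 mV, R_th ≈ 6.16 kΩ

Open-circuit (no load on X): V_th = V_DC · R2/(R1 + R2) = 14.2 × 11.7/(13.00 + 11.7) = 6.726 mV.
Looking into X with the source shorted: R_th = R1·R2/(R1+R2) = 13.00 × 11.7/24.70 = 6.158 kΩ.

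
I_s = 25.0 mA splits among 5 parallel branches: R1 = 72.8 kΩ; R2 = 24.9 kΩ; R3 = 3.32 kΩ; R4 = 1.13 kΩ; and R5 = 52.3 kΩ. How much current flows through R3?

Conductances: ΣG = 1/72.8 + 1/24.9 + 1/3.32 + 1/1.13 + 1/52.3 = 1.259 (1/kΩ).
R3 takes the fraction G_k/ΣG = 0.3012/1.259 = 0.2392, so I = 25.0 × 0.2392 = 5.980 mA.

I ≈ 5.98 mA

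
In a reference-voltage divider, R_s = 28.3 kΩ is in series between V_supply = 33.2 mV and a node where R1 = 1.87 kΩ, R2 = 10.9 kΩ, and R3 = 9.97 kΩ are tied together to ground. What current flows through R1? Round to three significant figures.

Parallel bank: R_p = 1/(1/1.87 + 1/10.9 + 1/9.97) = 1.376 kΩ.
V_A by voltage divider: V_A = 33.2 × 1.376/(28.3 + 1.376) = 1.539 mV.
I(R1) = V_A / R1 = 1.539/1.87 = 0.8231 µA.

I ≈ 0.823 µA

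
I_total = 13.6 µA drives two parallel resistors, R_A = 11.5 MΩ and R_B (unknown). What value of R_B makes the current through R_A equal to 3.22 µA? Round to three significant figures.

The fraction through R_A equals R_B/(R_A+R_B).
With f = 0.2368, R_B = R_A · f/(1−f) = 11.5 × 0.3102 = 3.567 MΩ.

R_B ≈ 3.57 MΩ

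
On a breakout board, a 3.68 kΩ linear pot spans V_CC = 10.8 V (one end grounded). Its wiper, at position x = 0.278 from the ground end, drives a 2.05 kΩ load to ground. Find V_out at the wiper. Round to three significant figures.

The pot divides into 2.657 kΩ above the wiper and 1.023 kΩ below.
Lower segment in parallel with the load: 1.023 ‖ 2.05 = 0.6825 kΩ.
Then V_out = V_CC · 0.6825/(2.657 + 0.6825) = 2.207 V.

V_out ≈ 2.21 V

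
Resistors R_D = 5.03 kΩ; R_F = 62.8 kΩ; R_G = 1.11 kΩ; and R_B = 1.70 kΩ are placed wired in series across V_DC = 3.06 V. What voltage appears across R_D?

Series total: ΣR = 5.03 + 62.8 + 1.11 + 1.70 = 70.64 kΩ.
By the voltage-divider rule, V = 3.06 × 5.030/70.64 = 0.2179 V.

V ≈ 0.218 V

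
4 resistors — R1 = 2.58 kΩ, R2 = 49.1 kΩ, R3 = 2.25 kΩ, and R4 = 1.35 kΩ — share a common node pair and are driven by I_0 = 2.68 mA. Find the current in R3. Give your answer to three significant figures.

ΣG = 1/2.58 + 1/49.1 + 1/2.25 + 1/1.35 = 1.593.
Current divider: I(R3) = I_0 · G_k/ΣG = 2.68 × (0.4444/1.593) = 2.68 × 0.2790 = 0.7476 mA.

I ≈ 0.748 mA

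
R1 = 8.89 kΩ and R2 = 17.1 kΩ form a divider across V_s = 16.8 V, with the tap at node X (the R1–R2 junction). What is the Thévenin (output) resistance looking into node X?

R_th ≈ 5.85 kΩ

With V_s suppressed (replaced by a short), R_th = R1 ‖ R2 = (8.890 × 17.1)/(8.890 + 17.1) = 5.849 kΩ.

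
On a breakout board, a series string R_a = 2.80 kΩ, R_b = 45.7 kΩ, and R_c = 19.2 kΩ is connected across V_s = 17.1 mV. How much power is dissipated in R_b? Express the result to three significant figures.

ΣR = 67.70 kΩ → I = 17.1/67.70 = 0.2526 µA.
P(R_b) = I²·R_b = (0.2526)² × 45.7 = 2.916 nW.

P ≈ 2.92 nW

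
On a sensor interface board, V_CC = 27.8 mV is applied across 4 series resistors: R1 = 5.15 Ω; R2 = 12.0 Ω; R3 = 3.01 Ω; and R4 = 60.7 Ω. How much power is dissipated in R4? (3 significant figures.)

P ≈ 7.17 µW

The common current is I = 27.8/80.86 = 0.3438 mA.
V(R4) = I·R = 20.87 mV; P = V·I = 20.87 × 0.3438 = 7.175 µW.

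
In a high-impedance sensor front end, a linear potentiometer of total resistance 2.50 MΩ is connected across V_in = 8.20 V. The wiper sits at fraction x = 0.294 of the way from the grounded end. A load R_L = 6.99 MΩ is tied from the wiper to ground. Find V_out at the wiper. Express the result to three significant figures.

V_out ≈ 2.24 V

Split the track: R_lower = x·R_p = 0.7350 MΩ, R_upper = (1−x)·R_p = 1.765 MΩ.
R_L loads the lower segment: effective lower R = 0.6651 MΩ.
Loaded-divider output: V_out = 8.20 × 0.2737 = 2.244 V.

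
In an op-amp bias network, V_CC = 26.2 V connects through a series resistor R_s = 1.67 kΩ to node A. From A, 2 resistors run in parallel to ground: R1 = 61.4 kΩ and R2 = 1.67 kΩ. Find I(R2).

I ≈ 7.74 mA

Combine the parallel branches: R_p = (1/61.4 + 1/1.67)⁻¹ = 1.626 kΩ.
Node voltage V_A = V_CC · R_p/(R_s + R_p) = 26.2 × 0.4933 = 12.92 V.
Branch current I = V_A/R2 = 12.92/1.67 = 7.739 mA.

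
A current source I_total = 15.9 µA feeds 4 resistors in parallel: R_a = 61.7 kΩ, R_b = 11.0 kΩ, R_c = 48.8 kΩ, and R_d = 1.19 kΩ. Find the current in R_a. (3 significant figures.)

Conductances: ΣG = 1/61.7 + 1/11.0 + 1/48.8 + 1/1.19 = 0.9679 (1/kΩ).
By the current-divider rule, I = I_total · G_k/ΣG = 15.9 × 0.01674 = 0.2662 µA.

I ≈ 0.266 µA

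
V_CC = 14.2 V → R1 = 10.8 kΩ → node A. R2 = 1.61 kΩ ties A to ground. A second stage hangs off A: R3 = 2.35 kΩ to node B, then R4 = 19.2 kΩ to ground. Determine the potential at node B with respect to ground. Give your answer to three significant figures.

V_B ≈ 1.54 V

Looking into the second stage from A: R3 + R4 = 21.55 kΩ appears in parallel with R2.
R2 ‖ (R3+R4) = 1.498 kΩ.
V_A = 14.2 × 1.498/(10.8 + 1.498) = 1.730 V.
Stage 2 is unloaded, so V_B = V_A · R4/(R3+R4) = 1.730 × 19.2/21.55 = 1.541 V.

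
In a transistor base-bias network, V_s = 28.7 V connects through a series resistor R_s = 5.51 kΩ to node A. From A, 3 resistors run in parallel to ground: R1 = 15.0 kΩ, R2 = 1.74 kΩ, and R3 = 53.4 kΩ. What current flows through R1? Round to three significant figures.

Combine the parallel branches: R_p = (1/15.0 + 1/1.74 + 1/53.4)⁻¹ = 1.515 kΩ.
V_A = 28.7 × 1.515/7.025 = 6.189 V.
I(R1) = V_A / R1 = 6.189/15.0 = 0.4126 mA.
(Equivalently: I_total = 4.085 mA, then current-divider fraction G_k/ΣG = 0.1010.)

I ≈ 0.413 mA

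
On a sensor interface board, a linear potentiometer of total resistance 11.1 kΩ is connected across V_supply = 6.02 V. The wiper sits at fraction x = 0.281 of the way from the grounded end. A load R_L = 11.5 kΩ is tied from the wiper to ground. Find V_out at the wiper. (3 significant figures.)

The pot divides into 7.981 kΩ above the wiper and 3.119 kΩ below.
R_L loads the lower segment: effective lower R = 2.454 kΩ.
Loaded-divider output: V_out = 6.02 × 0.2351 = 1.416 V.

V_out ≈ 1.42 V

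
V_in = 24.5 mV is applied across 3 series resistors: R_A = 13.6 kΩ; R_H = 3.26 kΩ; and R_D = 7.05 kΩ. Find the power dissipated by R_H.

Series current I = V_in/ΣR = 24.5/23.91 = 1.025 µA.
P = I²R = 1.050 × 3.26 = 3.423 nW.

P ≈ 3.42 nW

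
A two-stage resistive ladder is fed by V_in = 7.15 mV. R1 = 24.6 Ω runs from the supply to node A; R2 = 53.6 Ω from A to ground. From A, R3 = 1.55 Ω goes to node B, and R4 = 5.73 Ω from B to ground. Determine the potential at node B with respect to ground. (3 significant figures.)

V_B ≈ 1.16 mV

The second stage (R3 + R4 = 7.280 Ω) loads node A in parallel with R2.
R2 ‖ (R3+R4) = 6.409 Ω.
V_A = 7.15 × 6.409/(24.6 + 6.409) = 1.478 mV.
Stage 2 is unloaded, so V_B = V_A · R4/(R3+R4) = 1.478 × 5.73/7.280 = 1.163 mV.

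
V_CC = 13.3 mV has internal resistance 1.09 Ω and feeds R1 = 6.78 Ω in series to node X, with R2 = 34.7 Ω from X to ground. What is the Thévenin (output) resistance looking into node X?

R1' = 1.09 + 6.78 = 7.870 Ω (source resistance + R1).
With V_CC suppressed (replaced by a short), R_th = R1' ‖ R2 = (7.870 × 34.7)/(7.870 + 34.7) = 6.415 Ω.

R_th ≈ 6.42 Ω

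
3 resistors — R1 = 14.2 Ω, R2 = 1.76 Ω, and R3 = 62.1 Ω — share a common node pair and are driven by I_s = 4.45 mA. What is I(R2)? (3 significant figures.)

I ≈ 3.86 mA

Total conductance ΣG = 1/14.2 + 1/1.76 + 1/62.1 = 0.6547 (units of 1/Ω).
Current divider: I(R2) = I_s · G_k/ΣG = 4.45 × (0.5682/0.6547) = 4.45 × 0.8678 = 3.862 mA.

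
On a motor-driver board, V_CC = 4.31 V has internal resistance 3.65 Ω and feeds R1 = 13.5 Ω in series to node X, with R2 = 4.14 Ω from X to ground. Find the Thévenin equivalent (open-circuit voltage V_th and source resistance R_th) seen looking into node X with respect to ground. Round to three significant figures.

V_th ≈ 0.838 V, R_th ≈ 3.33 Ω

R1' = 3.65 + 13.5 = 17.15 Ω (source resistance + R1).
Open-circuit (no load on X): V_th = V_CC · R2/(R1' + R2) = 4.31 × 4.14/(17.15 + 4.14) = 0.8381 V.
Looking into X with the source shorted: R_th = R1'·R2/(R1'+R2) = 17.15 × 4.14/21.29 = 3.335 Ω.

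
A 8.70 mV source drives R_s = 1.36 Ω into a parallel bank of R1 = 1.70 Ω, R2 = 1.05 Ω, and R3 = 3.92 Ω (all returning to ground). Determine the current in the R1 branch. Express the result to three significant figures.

I ≈ 1.49 mA

Combine the parallel branches: R_p = (1/1.70 + 1/1.05 + 1/3.92)⁻¹ = 0.5569 Ω.
V_A = 8.70 × 0.5569/1.917 = 2.527 mV.
I(R1) = V_A / R1 = 2.527/1.70 = 1.487 mA.
(Check via current divider: I_total = 4.539 mA; share G_k/ΣG = 0.3276 → same result.)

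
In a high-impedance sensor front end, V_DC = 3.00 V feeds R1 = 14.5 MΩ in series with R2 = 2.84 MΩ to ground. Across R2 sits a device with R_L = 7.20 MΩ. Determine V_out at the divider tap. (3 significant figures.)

The load sits in parallel with R2, giving an effective lower resistance R2' = R2·R_L/(R2+R_L) = 2.037 MΩ.
Voltage divider with the loaded lower leg: V_out = 3.00 × 2.037/(14.5 + 2.037) = 3.00 × 0.1232 = 0.3695 V.

V_out ≈ 0.369 V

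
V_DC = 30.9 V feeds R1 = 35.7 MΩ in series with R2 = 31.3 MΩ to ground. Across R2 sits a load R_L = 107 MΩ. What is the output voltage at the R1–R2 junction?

V_out ≈ 12.5 V

The load sits in parallel with R2, giving an effective lower resistance R2' = R2·R_L/(R2+R_L) = 24.22 MΩ.
Then V_out = V_DC · R2'/(R1 + R2') = 30.9 × 24.22/59.92 = 12.49 V.
(Unloaded it would be 14.4 V; the load pulls it down.)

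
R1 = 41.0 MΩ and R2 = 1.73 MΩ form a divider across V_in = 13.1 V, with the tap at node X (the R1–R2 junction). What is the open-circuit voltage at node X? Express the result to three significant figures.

Open-circuit (no load on X): V_th = V_in · R2/(R1 + R2) = 13.1 × 1.73/(41.00 + 1.73) = 0.5304 V.

V_th ≈ 0.530 V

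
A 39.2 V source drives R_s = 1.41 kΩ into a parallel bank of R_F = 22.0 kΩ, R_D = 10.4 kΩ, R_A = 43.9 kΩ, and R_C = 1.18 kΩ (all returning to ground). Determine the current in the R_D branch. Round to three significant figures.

Parallel bank: R_p = 1/(1/22.0 + 1/10.4 + 1/43.9 + 1/1.18) = 0.9883 kΩ.
Node voltage V_A = V_supply · R_p/(R_s + R_p) = 39.2 × 0.4121 = 16.15 V.
I(R_D) = V_A / R_D = 16.15/10.4 = 1.553 mA.

I ≈ 1.55 mA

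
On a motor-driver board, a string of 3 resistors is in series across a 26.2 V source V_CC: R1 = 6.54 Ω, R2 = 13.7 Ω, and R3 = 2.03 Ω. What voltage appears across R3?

ΣR = 6.54 + 13.7 + 2.03 = 22.27 Ω.
V = V_CC · R/ΣR = 26.2 × 0.09115 = 2.388 V.

V ≈ 2.39 V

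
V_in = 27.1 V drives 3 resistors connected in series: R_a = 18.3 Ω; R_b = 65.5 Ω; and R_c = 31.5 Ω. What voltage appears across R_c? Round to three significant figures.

Series total: ΣR = 18.3 + 65.5 + 31.5 = 115.3 Ω.
V = V_in · R/ΣR = 27.1 × 0.2732 = 7.404 V.

V ≈ 7.40 V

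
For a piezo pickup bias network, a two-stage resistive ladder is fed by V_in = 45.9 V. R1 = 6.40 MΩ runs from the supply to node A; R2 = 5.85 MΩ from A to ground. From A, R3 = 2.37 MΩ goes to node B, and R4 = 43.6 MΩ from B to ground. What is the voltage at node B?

Node A sees R2 in parallel with the series input of stage 2, R3 + R4 = 45.97 MΩ.
Effective lower resistance at A: R2 ‖ 45.97 = 5.190 MΩ.
V_A = 45.9 × 5.190/(6.40 + 5.190) = 20.55 V.
V_B = V_A × 0.9484 = 19.49 V.

V_B ≈ 19.5 V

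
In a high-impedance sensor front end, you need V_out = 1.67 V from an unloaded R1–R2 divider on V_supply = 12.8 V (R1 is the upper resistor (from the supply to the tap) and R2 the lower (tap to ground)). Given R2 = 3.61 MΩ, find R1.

R1 ≈ 24.1 MΩ

V_out/V_supply = R2/(R1+R2) = 0.1305.
R1 = R2·(1/k − 1) = 3.61 × 6.665 = 24.06 MΩ.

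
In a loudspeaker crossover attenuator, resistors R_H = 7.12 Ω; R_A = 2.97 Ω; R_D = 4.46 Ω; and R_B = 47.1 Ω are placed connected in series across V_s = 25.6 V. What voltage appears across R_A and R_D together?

Total series resistance ΣR = 7.12 + 2.97 + 4.46 + 47.1 = 61.65 Ω.
R_{R_A..R_D} = 2.97 + 4.46 = 7.430 Ω.
Voltage divider: V = V_s · (7.430 / 61.65) = 25.6 × 0.1205 = 3.085 V.

V ≈ 3.09 V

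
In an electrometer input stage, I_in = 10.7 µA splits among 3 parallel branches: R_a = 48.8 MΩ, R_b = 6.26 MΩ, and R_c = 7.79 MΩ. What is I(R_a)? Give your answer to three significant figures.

I ≈ 0.710 µA

Total conductance ΣG = 1/48.8 + 1/6.26 + 1/7.79 = 0.3086 (units of 1/MΩ).
By the current-divider rule, I = I_in · G_k/ΣG = 10.7 × 0.06640 = 0.7105 µA.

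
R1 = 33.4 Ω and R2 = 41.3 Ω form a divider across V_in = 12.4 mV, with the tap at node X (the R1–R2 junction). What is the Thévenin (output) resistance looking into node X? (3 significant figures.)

R_th ≈ 18.5 Ω

With V_in suppressed (replaced by a short), R_th = R1 ‖ R2 = (33.40 × 41.3)/(33.40 + 41.3) = 18.47 Ω.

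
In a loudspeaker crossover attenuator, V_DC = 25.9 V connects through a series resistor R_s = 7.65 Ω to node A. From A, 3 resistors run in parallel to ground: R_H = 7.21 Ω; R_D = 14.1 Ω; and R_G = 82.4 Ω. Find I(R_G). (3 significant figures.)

Equivalent of the parallel group: R_p = 4.509 Ω.
V_A by voltage divider: V_A = 25.9 × 4.509/(7.65 + 4.509) = 9.605 V.
Branch current I = V_A/R_G = 9.605/82.4 = 0.1166 A.
(Check via current divider: I_total = 2.130 A; share G_k/ΣG = 0.05473 → same result.)

I ≈ 0.117 A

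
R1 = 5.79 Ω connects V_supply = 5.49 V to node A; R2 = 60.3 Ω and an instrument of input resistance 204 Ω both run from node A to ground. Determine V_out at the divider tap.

The load sits in parallel with R2, giving an effective lower resistance R2' = R2·R_L/(R2+R_L) = 46.54 Ω.
Then V_out = V_supply · R2'/(R1 + R2') = 5.49 × 46.54/52.33 = 4.883 V.
(Unloaded it would be 5.01 V; the load pulls it down.)

V_out ≈ 4.88 V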